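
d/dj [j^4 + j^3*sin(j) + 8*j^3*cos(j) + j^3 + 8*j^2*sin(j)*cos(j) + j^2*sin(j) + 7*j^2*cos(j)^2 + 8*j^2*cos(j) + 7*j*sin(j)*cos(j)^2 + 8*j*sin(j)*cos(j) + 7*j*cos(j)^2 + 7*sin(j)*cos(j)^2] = -8*j^3*sin(j) + j^3*cos(j) + 4*j^3 - 5*j^2*sin(j) - 7*j^2*sin(2*j) + 25*j^2*cos(j) + 8*j^2*cos(2*j) + 3*j^2 + 2*j*sin(j) + j*sin(2*j) + 71*j*cos(j)/4 + 15*j*cos(2*j) + 21*j*cos(3*j)/4 + 7*j - 21*sin(j)/4 + 4*sin(2*j) + 7*sin(3*j)/4 + 7*sqrt(2)*sin(j + pi/4) - 21*cos(j)/4 + 7*cos(2*j)/2 + 21*cos(3*j)/4 + 7/2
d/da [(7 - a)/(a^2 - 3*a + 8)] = (-a^2 + 3*a + (a - 7)*(2*a - 3) - 8)/(a^2 - 3*a + 8)^2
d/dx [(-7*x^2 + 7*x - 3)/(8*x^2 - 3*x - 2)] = (-35*x^2 + 76*x - 23)/(64*x^4 - 48*x^3 - 23*x^2 + 12*x + 4)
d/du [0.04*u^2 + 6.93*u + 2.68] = 0.08*u + 6.93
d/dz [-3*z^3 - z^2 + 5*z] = -9*z^2 - 2*z + 5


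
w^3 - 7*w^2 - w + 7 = (w - 7)*(w - 1)*(w + 1)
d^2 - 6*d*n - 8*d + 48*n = (d - 8)*(d - 6*n)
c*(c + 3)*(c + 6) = c^3 + 9*c^2 + 18*c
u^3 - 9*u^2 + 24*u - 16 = (u - 4)^2*(u - 1)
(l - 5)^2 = l^2 - 10*l + 25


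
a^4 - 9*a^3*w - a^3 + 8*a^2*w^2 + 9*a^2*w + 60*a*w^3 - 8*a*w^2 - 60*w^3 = (a - 1)*(a - 6*w)*(a - 5*w)*(a + 2*w)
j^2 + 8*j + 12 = (j + 2)*(j + 6)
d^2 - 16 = (d - 4)*(d + 4)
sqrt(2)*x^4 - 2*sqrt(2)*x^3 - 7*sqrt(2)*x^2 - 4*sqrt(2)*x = x*(x - 4)*(x + 1)*(sqrt(2)*x + sqrt(2))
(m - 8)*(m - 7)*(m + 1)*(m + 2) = m^4 - 12*m^3 + 13*m^2 + 138*m + 112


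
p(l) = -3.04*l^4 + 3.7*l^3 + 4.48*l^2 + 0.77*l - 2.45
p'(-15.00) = 43403.87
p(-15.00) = -165393.50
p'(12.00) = -19305.79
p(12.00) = -55991.93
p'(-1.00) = 15.07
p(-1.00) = -5.48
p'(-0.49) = 0.48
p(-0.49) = -2.36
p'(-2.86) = 350.40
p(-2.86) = -257.96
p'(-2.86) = 350.40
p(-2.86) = -257.96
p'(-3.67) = 718.47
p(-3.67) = -679.32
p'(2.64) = -121.95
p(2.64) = -48.78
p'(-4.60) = 1378.04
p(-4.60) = -1632.49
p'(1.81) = -18.75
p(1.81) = 2.93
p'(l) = -12.16*l^3 + 11.1*l^2 + 8.96*l + 0.77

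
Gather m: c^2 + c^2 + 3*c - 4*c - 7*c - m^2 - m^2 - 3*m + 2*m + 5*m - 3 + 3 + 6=2*c^2 - 8*c - 2*m^2 + 4*m + 6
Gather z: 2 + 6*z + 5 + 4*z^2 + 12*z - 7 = 4*z^2 + 18*z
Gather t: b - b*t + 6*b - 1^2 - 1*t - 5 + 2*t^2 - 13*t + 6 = 7*b + 2*t^2 + t*(-b - 14)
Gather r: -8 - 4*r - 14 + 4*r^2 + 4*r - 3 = 4*r^2 - 25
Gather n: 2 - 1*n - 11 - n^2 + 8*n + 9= -n^2 + 7*n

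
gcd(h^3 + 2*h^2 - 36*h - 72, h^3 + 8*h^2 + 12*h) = h^2 + 8*h + 12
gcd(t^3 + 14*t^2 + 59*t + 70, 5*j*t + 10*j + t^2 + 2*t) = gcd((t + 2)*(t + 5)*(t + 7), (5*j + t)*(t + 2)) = t + 2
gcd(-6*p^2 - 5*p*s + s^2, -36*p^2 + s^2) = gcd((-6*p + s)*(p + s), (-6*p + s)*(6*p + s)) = 6*p - s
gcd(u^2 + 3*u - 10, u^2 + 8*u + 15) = u + 5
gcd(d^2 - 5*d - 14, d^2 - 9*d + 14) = d - 7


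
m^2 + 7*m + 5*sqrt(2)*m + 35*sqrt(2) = (m + 7)*(m + 5*sqrt(2))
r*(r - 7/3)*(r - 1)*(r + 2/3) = r^4 - 8*r^3/3 + r^2/9 + 14*r/9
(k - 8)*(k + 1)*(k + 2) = k^3 - 5*k^2 - 22*k - 16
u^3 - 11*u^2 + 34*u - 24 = (u - 6)*(u - 4)*(u - 1)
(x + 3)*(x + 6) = x^2 + 9*x + 18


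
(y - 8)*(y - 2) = y^2 - 10*y + 16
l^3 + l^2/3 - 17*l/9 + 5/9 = (l - 1)*(l - 1/3)*(l + 5/3)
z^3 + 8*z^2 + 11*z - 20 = (z - 1)*(z + 4)*(z + 5)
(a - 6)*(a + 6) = a^2 - 36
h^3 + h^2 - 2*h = h*(h - 1)*(h + 2)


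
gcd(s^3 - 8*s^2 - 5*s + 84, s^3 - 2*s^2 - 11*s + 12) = s^2 - s - 12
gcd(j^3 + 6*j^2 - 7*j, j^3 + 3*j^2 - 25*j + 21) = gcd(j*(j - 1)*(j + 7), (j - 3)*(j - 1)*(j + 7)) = j^2 + 6*j - 7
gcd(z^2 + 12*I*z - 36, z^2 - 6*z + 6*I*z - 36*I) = z + 6*I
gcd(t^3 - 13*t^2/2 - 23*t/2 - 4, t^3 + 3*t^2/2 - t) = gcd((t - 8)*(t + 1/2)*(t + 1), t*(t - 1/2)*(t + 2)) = 1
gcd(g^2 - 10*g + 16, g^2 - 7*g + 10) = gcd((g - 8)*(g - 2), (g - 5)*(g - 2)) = g - 2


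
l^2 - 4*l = l*(l - 4)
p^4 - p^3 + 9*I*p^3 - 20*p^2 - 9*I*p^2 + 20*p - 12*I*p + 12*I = (p - 1)*(p + I)*(p + 2*I)*(p + 6*I)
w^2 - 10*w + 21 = (w - 7)*(w - 3)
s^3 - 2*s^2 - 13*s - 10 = (s - 5)*(s + 1)*(s + 2)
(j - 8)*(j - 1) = j^2 - 9*j + 8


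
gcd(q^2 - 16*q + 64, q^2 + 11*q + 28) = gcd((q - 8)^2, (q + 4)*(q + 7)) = 1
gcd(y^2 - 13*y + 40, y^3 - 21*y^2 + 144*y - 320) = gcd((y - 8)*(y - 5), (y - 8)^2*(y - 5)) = y^2 - 13*y + 40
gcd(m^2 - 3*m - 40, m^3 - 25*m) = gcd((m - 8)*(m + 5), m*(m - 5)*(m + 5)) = m + 5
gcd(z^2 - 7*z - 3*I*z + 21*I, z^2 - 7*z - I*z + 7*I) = z - 7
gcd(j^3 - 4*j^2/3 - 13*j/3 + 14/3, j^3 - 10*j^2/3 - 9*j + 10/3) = j + 2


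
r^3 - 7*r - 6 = (r - 3)*(r + 1)*(r + 2)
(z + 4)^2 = z^2 + 8*z + 16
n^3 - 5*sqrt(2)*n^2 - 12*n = n*(n - 6*sqrt(2))*(n + sqrt(2))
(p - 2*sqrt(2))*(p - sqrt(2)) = p^2 - 3*sqrt(2)*p + 4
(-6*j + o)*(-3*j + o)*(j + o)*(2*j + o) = 36*j^4 + 36*j^3*o - 7*j^2*o^2 - 6*j*o^3 + o^4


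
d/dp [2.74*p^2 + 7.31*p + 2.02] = 5.48*p + 7.31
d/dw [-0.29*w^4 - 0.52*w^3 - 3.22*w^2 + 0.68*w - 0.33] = -1.16*w^3 - 1.56*w^2 - 6.44*w + 0.68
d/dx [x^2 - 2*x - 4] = 2*x - 2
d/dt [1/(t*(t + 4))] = 2*(-t - 2)/(t^2*(t^2 + 8*t + 16))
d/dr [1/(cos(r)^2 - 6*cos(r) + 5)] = 2*(cos(r) - 3)*sin(r)/(cos(r)^2 - 6*cos(r) + 5)^2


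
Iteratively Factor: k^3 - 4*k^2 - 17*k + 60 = (k - 3)*(k^2 - k - 20) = (k - 5)*(k - 3)*(k + 4)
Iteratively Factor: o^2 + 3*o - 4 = (o + 4)*(o - 1)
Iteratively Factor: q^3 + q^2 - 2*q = (q)*(q^2 + q - 2) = q*(q + 2)*(q - 1)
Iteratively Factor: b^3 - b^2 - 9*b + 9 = (b - 1)*(b^2 - 9) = (b - 1)*(b + 3)*(b - 3)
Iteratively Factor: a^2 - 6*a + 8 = (a - 4)*(a - 2)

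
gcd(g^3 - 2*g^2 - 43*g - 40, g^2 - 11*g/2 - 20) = g - 8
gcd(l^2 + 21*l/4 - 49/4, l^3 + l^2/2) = 1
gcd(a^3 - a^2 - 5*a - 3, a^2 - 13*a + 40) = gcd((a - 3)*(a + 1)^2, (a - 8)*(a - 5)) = 1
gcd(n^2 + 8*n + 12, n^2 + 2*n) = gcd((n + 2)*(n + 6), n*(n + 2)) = n + 2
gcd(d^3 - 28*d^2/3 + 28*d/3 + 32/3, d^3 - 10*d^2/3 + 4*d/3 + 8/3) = d^2 - 4*d/3 - 4/3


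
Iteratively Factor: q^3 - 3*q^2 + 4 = (q - 2)*(q^2 - q - 2) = (q - 2)*(q + 1)*(q - 2)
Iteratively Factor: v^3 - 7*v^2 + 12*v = (v - 3)*(v^2 - 4*v) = v*(v - 3)*(v - 4)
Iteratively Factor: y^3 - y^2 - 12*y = (y + 3)*(y^2 - 4*y) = y*(y + 3)*(y - 4)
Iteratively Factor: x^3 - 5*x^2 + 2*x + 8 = (x - 4)*(x^2 - x - 2) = (x - 4)*(x - 2)*(x + 1)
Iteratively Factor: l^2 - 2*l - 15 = (l - 5)*(l + 3)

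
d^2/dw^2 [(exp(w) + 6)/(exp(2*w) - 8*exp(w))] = (exp(3*w) + 32*exp(2*w) - 144*exp(w) + 384)*exp(-w)/(exp(3*w) - 24*exp(2*w) + 192*exp(w) - 512)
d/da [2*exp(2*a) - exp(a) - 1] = (4*exp(a) - 1)*exp(a)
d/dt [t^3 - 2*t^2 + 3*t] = 3*t^2 - 4*t + 3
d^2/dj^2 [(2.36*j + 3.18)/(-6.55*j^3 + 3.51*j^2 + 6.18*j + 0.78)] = (-607.4994*j^5 - 1311.61392*j^4 + 920.544888*j^3 + 392.584932*j^2 - 472.592016*j - 202.738968)/(281.011375*j^9 - 451.763325*j^8 - 553.322385*j^7 + 708.852339*j^6 + 629.661546*j^5 - 241.553286*j^4 - 325.591596*j^3 - 95.776668*j^2 - 11.279736*j - 0.474552)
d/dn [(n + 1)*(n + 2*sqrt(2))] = 2*n + 1 + 2*sqrt(2)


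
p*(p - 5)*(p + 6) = p^3 + p^2 - 30*p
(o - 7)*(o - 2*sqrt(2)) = o^2 - 7*o - 2*sqrt(2)*o + 14*sqrt(2)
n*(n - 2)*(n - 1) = n^3 - 3*n^2 + 2*n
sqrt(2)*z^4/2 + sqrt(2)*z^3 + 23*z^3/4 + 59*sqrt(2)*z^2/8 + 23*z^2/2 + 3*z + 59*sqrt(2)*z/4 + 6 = (z/2 + 1)*(z + 3*sqrt(2)/2)*(z + 4*sqrt(2))*(sqrt(2)*z + 1/2)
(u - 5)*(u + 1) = u^2 - 4*u - 5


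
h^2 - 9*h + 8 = (h - 8)*(h - 1)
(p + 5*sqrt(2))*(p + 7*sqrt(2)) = p^2 + 12*sqrt(2)*p + 70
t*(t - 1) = t^2 - t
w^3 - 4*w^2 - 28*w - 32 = (w - 8)*(w + 2)^2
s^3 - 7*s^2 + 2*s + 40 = (s - 5)*(s - 4)*(s + 2)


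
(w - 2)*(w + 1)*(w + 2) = w^3 + w^2 - 4*w - 4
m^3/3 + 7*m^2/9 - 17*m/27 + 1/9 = (m/3 + 1)*(m - 1/3)^2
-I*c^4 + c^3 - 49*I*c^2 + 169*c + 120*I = (c - 8*I)*(c + 3*I)*(c + 5*I)*(-I*c + 1)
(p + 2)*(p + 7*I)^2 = p^3 + 2*p^2 + 14*I*p^2 - 49*p + 28*I*p - 98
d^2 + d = d*(d + 1)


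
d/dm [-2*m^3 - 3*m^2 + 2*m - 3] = -6*m^2 - 6*m + 2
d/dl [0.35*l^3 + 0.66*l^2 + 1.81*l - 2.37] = 1.05*l^2 + 1.32*l + 1.81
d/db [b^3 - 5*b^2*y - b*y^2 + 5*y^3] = 3*b^2 - 10*b*y - y^2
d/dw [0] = 0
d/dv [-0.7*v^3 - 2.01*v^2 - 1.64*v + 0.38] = -2.1*v^2 - 4.02*v - 1.64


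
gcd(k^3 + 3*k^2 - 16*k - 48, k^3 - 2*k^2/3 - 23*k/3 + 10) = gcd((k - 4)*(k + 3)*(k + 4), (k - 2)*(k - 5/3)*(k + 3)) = k + 3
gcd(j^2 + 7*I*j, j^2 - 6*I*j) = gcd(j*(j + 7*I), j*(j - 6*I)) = j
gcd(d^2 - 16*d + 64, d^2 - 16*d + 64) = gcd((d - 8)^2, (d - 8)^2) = d^2 - 16*d + 64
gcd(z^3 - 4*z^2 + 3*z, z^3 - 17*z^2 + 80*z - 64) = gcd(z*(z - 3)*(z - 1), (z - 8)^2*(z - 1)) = z - 1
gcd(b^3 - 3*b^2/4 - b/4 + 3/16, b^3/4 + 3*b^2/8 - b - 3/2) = 1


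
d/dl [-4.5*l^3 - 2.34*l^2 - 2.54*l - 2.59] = -13.5*l^2 - 4.68*l - 2.54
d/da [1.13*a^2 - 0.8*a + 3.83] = 2.26*a - 0.8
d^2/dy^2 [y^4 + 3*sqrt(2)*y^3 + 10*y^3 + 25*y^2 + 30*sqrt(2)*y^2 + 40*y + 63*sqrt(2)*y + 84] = 12*y^2 + 18*sqrt(2)*y + 60*y + 50 + 60*sqrt(2)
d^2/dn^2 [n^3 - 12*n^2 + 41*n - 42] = 6*n - 24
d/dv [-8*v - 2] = -8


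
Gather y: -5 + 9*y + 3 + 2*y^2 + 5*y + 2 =2*y^2 + 14*y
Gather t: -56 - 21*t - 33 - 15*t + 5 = -36*t - 84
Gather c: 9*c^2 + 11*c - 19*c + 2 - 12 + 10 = 9*c^2 - 8*c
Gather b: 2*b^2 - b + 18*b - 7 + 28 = 2*b^2 + 17*b + 21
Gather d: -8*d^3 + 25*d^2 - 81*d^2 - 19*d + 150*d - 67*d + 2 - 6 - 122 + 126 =-8*d^3 - 56*d^2 + 64*d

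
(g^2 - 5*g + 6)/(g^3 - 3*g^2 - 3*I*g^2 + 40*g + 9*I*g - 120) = (g - 2)/(g^2 - 3*I*g + 40)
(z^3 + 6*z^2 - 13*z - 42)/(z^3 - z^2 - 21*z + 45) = (z^2 + 9*z + 14)/(z^2 + 2*z - 15)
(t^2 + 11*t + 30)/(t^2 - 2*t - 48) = (t + 5)/(t - 8)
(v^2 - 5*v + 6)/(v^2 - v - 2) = (v - 3)/(v + 1)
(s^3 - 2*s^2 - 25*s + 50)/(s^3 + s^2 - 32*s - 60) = (s^2 - 7*s + 10)/(s^2 - 4*s - 12)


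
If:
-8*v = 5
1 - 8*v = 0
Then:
No Solution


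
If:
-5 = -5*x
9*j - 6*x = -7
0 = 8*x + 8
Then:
No Solution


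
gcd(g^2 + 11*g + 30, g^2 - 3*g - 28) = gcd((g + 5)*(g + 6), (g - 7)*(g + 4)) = 1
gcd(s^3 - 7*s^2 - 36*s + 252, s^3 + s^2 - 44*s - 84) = s^2 - s - 42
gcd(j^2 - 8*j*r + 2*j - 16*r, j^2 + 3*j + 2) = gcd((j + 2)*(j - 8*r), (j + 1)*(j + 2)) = j + 2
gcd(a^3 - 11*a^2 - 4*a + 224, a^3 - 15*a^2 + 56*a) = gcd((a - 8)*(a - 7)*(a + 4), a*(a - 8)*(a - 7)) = a^2 - 15*a + 56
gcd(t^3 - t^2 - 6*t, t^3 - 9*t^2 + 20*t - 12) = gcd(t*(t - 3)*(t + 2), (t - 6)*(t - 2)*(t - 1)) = 1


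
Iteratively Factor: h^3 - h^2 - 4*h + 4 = (h + 2)*(h^2 - 3*h + 2) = (h - 2)*(h + 2)*(h - 1)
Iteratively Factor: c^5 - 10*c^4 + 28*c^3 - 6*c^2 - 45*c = (c + 1)*(c^4 - 11*c^3 + 39*c^2 - 45*c) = c*(c + 1)*(c^3 - 11*c^2 + 39*c - 45) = c*(c - 5)*(c + 1)*(c^2 - 6*c + 9) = c*(c - 5)*(c - 3)*(c + 1)*(c - 3)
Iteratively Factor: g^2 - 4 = (g + 2)*(g - 2)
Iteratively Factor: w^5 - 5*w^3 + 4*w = (w)*(w^4 - 5*w^2 + 4) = w*(w + 1)*(w^3 - w^2 - 4*w + 4) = w*(w + 1)*(w + 2)*(w^2 - 3*w + 2) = w*(w - 1)*(w + 1)*(w + 2)*(w - 2)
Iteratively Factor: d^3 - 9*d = (d - 3)*(d^2 + 3*d) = d*(d - 3)*(d + 3)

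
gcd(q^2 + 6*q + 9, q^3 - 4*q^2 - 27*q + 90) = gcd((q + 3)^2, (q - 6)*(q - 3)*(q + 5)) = 1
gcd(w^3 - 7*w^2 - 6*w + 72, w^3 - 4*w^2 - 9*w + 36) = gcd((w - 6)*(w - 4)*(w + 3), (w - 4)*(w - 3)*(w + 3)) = w^2 - w - 12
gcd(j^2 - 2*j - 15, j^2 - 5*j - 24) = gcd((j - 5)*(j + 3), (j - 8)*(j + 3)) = j + 3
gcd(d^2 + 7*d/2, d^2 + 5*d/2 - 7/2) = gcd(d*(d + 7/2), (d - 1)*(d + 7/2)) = d + 7/2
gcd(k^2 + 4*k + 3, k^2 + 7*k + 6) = k + 1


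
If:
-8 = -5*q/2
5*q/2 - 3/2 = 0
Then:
No Solution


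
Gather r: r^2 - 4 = r^2 - 4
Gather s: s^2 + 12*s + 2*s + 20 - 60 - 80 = s^2 + 14*s - 120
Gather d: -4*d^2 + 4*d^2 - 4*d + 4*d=0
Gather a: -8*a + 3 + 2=5 - 8*a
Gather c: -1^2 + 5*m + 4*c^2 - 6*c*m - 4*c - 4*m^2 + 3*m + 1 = 4*c^2 + c*(-6*m - 4) - 4*m^2 + 8*m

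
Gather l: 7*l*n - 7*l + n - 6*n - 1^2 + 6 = l*(7*n - 7) - 5*n + 5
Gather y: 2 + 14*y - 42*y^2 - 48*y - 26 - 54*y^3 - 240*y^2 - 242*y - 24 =-54*y^3 - 282*y^2 - 276*y - 48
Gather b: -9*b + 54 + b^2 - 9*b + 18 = b^2 - 18*b + 72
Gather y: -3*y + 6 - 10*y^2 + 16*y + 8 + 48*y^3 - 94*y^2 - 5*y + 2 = 48*y^3 - 104*y^2 + 8*y + 16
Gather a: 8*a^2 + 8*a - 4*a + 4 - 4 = 8*a^2 + 4*a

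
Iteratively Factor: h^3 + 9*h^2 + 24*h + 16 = (h + 4)*(h^2 + 5*h + 4) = (h + 4)^2*(h + 1)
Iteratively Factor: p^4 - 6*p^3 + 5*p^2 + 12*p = (p)*(p^3 - 6*p^2 + 5*p + 12) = p*(p + 1)*(p^2 - 7*p + 12) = p*(p - 4)*(p + 1)*(p - 3)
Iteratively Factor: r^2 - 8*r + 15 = (r - 3)*(r - 5)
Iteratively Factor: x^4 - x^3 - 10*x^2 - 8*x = (x + 2)*(x^3 - 3*x^2 - 4*x) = x*(x + 2)*(x^2 - 3*x - 4) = x*(x + 1)*(x + 2)*(x - 4)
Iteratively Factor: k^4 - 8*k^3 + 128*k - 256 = (k - 4)*(k^3 - 4*k^2 - 16*k + 64) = (k - 4)*(k + 4)*(k^2 - 8*k + 16) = (k - 4)^2*(k + 4)*(k - 4)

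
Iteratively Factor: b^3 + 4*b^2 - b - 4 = (b + 4)*(b^2 - 1) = (b + 1)*(b + 4)*(b - 1)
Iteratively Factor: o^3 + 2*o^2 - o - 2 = (o + 2)*(o^2 - 1) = (o + 1)*(o + 2)*(o - 1)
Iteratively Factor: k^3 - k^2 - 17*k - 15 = (k + 1)*(k^2 - 2*k - 15) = (k + 1)*(k + 3)*(k - 5)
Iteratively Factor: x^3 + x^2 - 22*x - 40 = (x + 2)*(x^2 - x - 20) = (x - 5)*(x + 2)*(x + 4)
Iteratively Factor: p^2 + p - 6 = (p + 3)*(p - 2)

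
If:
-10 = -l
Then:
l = 10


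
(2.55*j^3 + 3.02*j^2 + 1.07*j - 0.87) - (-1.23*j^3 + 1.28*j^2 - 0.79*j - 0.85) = 3.78*j^3 + 1.74*j^2 + 1.86*j - 0.02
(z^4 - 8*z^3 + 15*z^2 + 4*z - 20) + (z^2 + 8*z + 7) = z^4 - 8*z^3 + 16*z^2 + 12*z - 13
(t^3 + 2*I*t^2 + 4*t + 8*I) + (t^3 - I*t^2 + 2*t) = 2*t^3 + I*t^2 + 6*t + 8*I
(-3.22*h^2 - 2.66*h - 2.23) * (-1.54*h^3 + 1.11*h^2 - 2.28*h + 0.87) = 4.9588*h^5 + 0.522199999999999*h^4 + 7.8232*h^3 + 0.7881*h^2 + 2.7702*h - 1.9401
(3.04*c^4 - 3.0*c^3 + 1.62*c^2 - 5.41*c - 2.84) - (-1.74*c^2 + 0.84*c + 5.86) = 3.04*c^4 - 3.0*c^3 + 3.36*c^2 - 6.25*c - 8.7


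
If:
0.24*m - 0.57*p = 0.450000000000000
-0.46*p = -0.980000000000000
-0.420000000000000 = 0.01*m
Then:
No Solution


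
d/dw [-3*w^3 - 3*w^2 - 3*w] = -9*w^2 - 6*w - 3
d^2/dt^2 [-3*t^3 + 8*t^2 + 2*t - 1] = 16 - 18*t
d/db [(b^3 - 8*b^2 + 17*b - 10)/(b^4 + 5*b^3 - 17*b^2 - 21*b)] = (-b^6 + 16*b^5 - 28*b^4 - 172*b^3 + 607*b^2 - 340*b - 210)/(b^2*(b^6 + 10*b^5 - 9*b^4 - 212*b^3 + 79*b^2 + 714*b + 441))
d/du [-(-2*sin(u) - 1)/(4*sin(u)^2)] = -(sin(u) + 1)*cos(u)/(2*sin(u)^3)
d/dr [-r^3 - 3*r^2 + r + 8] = -3*r^2 - 6*r + 1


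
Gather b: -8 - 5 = -13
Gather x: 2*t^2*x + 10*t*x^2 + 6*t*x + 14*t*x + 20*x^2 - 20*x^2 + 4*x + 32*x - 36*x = 10*t*x^2 + x*(2*t^2 + 20*t)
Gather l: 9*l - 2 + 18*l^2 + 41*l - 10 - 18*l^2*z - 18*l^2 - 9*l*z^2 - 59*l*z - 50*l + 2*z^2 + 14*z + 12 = -18*l^2*z + l*(-9*z^2 - 59*z) + 2*z^2 + 14*z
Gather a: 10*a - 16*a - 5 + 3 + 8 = 6 - 6*a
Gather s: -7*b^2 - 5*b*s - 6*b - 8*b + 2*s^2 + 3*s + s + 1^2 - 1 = -7*b^2 - 14*b + 2*s^2 + s*(4 - 5*b)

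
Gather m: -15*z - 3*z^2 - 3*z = -3*z^2 - 18*z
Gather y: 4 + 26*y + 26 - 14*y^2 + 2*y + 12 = -14*y^2 + 28*y + 42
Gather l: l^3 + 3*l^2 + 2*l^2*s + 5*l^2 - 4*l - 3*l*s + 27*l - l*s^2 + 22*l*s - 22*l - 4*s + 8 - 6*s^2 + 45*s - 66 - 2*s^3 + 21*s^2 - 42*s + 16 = l^3 + l^2*(2*s + 8) + l*(-s^2 + 19*s + 1) - 2*s^3 + 15*s^2 - s - 42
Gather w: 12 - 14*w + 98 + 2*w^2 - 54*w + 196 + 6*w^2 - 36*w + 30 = 8*w^2 - 104*w + 336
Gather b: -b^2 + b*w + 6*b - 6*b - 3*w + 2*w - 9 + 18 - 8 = -b^2 + b*w - w + 1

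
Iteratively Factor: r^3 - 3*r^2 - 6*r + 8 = (r - 4)*(r^2 + r - 2) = (r - 4)*(r + 2)*(r - 1)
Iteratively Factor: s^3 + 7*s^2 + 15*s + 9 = (s + 3)*(s^2 + 4*s + 3) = (s + 1)*(s + 3)*(s + 3)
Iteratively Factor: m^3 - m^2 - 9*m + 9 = (m - 3)*(m^2 + 2*m - 3) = (m - 3)*(m - 1)*(m + 3)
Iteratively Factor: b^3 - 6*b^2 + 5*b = (b)*(b^2 - 6*b + 5) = b*(b - 1)*(b - 5)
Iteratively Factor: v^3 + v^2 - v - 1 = (v + 1)*(v^2 - 1) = (v - 1)*(v + 1)*(v + 1)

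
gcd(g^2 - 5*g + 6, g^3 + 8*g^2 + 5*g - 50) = g - 2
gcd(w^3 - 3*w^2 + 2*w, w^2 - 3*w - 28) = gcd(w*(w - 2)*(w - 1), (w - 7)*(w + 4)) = 1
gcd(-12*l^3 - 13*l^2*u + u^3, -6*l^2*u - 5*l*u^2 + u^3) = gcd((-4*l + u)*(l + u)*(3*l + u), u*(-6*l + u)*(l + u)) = l + u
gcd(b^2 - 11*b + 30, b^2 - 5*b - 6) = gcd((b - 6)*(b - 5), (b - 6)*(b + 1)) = b - 6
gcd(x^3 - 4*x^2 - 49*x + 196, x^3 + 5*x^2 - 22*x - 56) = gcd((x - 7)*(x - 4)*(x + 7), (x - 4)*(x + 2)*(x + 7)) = x^2 + 3*x - 28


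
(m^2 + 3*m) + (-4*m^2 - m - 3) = -3*m^2 + 2*m - 3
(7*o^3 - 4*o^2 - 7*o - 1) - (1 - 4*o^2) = 7*o^3 - 7*o - 2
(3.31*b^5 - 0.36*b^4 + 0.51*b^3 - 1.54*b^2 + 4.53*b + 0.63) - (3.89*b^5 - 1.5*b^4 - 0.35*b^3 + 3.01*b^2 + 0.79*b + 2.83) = -0.58*b^5 + 1.14*b^4 + 0.86*b^3 - 4.55*b^2 + 3.74*b - 2.2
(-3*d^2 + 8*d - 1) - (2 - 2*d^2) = -d^2 + 8*d - 3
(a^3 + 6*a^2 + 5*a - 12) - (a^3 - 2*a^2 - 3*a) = 8*a^2 + 8*a - 12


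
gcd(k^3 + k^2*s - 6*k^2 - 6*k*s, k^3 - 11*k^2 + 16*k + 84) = k - 6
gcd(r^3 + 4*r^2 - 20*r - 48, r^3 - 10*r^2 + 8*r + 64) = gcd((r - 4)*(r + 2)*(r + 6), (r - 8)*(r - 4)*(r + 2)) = r^2 - 2*r - 8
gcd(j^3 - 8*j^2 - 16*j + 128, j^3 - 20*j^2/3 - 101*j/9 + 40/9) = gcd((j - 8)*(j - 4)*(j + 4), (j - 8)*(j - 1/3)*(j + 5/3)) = j - 8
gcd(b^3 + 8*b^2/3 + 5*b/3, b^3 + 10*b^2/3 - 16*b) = b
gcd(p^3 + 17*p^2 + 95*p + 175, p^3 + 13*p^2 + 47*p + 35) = p^2 + 12*p + 35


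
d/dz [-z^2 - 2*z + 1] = -2*z - 2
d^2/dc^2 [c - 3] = 0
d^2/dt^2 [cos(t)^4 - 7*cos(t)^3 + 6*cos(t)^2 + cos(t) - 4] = 17*cos(t)/4 - 4*cos(2*t)^2 - 14*cos(2*t) + 63*cos(3*t)/4 + 2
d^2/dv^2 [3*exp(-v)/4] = 3*exp(-v)/4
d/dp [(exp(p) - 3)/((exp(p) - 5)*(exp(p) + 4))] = (-exp(2*p) + 6*exp(p) - 23)*exp(p)/(exp(4*p) - 2*exp(3*p) - 39*exp(2*p) + 40*exp(p) + 400)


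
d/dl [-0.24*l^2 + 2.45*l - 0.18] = 2.45 - 0.48*l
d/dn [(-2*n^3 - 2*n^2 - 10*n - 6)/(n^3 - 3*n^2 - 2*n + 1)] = 2*(4*n^4 + 14*n^3 - 7*n^2 - 20*n - 11)/(n^6 - 6*n^5 + 5*n^4 + 14*n^3 - 2*n^2 - 4*n + 1)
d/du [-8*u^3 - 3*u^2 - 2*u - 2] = -24*u^2 - 6*u - 2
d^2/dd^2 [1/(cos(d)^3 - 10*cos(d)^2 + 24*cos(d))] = ((99*cos(d) - 80*cos(2*d) + 9*cos(3*d))*(cos(d)^2 - 10*cos(d) + 24)*cos(d)/4 + 2*(3*cos(d)^2 - 20*cos(d) + 24)^2*sin(d)^2)/((cos(d)^2 - 10*cos(d) + 24)^3*cos(d)^3)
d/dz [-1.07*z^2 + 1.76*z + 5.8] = 1.76 - 2.14*z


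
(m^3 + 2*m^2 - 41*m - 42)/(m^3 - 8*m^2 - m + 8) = (m^2 + m - 42)/(m^2 - 9*m + 8)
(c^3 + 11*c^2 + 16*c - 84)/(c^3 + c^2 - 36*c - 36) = (c^2 + 5*c - 14)/(c^2 - 5*c - 6)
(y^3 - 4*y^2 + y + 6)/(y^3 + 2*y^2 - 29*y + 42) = (y + 1)/(y + 7)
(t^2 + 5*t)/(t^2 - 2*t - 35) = t/(t - 7)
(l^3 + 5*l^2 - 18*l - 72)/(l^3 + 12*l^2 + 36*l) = (l^2 - l - 12)/(l*(l + 6))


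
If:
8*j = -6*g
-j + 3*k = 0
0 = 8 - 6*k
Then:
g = -16/3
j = 4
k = 4/3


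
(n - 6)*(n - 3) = n^2 - 9*n + 18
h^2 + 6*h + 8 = (h + 2)*(h + 4)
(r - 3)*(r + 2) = r^2 - r - 6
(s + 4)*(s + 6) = s^2 + 10*s + 24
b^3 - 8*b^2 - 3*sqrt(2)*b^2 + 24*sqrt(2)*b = b*(b - 8)*(b - 3*sqrt(2))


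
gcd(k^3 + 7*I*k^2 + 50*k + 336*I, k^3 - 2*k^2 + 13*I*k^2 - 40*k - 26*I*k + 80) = k + 8*I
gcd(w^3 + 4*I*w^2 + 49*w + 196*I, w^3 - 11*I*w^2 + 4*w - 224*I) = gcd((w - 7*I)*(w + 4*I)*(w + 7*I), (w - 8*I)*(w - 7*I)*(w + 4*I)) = w^2 - 3*I*w + 28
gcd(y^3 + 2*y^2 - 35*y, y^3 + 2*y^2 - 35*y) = y^3 + 2*y^2 - 35*y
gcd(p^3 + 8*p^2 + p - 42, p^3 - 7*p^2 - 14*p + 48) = p^2 + p - 6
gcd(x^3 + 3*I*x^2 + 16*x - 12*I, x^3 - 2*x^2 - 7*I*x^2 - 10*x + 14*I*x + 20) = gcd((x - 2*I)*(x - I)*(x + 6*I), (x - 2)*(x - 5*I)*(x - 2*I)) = x - 2*I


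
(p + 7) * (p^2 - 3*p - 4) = p^3 + 4*p^2 - 25*p - 28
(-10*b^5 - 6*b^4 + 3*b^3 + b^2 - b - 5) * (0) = 0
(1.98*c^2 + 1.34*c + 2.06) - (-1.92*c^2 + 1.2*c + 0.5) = 3.9*c^2 + 0.14*c + 1.56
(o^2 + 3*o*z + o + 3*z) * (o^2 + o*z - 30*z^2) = o^4 + 4*o^3*z + o^3 - 27*o^2*z^2 + 4*o^2*z - 90*o*z^3 - 27*o*z^2 - 90*z^3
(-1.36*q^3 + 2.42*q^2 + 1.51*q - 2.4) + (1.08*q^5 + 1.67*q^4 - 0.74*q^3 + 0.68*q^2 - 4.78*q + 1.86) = 1.08*q^5 + 1.67*q^4 - 2.1*q^3 + 3.1*q^2 - 3.27*q - 0.54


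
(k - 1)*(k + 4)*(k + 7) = k^3 + 10*k^2 + 17*k - 28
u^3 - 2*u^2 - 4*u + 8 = (u - 2)^2*(u + 2)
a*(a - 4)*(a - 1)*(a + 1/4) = a^4 - 19*a^3/4 + 11*a^2/4 + a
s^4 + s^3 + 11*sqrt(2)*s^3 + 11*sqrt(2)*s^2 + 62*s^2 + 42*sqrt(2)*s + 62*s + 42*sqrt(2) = (s + 1)*(s + sqrt(2))*(s + 3*sqrt(2))*(s + 7*sqrt(2))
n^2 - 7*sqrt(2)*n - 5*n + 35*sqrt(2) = (n - 5)*(n - 7*sqrt(2))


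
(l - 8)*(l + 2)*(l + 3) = l^3 - 3*l^2 - 34*l - 48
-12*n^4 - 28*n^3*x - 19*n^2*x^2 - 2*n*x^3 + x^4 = (-6*n + x)*(n + x)^2*(2*n + x)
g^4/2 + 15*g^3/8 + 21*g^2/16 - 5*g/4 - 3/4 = (g/2 + 1)*(g - 3/4)*(g + 1/2)*(g + 2)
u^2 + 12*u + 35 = (u + 5)*(u + 7)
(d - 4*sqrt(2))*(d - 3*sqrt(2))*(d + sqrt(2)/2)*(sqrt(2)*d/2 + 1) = sqrt(2)*d^4/2 - 11*d^3/2 + 2*sqrt(2)*d^2 + 29*d + 12*sqrt(2)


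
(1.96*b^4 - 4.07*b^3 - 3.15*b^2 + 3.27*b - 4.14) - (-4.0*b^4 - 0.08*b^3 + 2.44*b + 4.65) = 5.96*b^4 - 3.99*b^3 - 3.15*b^2 + 0.83*b - 8.79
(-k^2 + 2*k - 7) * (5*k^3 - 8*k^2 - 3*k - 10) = -5*k^5 + 18*k^4 - 48*k^3 + 60*k^2 + k + 70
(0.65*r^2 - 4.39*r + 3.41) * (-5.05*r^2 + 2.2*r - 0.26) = -3.2825*r^4 + 23.5995*r^3 - 27.0475*r^2 + 8.6434*r - 0.8866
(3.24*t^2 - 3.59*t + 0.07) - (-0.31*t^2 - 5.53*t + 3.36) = 3.55*t^2 + 1.94*t - 3.29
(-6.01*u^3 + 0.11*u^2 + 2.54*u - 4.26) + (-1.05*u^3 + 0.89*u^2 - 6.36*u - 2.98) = -7.06*u^3 + 1.0*u^2 - 3.82*u - 7.24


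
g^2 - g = g*(g - 1)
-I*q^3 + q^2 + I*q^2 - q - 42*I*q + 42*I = (q - 6*I)*(q + 7*I)*(-I*q + I)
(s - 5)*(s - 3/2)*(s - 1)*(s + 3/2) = s^4 - 6*s^3 + 11*s^2/4 + 27*s/2 - 45/4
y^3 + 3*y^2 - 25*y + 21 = (y - 3)*(y - 1)*(y + 7)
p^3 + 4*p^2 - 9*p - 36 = (p - 3)*(p + 3)*(p + 4)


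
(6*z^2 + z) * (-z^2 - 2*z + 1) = -6*z^4 - 13*z^3 + 4*z^2 + z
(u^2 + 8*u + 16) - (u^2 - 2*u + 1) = 10*u + 15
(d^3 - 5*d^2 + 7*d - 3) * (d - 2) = d^4 - 7*d^3 + 17*d^2 - 17*d + 6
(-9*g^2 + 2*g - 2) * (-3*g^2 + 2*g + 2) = 27*g^4 - 24*g^3 - 8*g^2 - 4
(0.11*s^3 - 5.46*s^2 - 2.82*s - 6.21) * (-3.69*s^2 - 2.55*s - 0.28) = -0.4059*s^5 + 19.8669*s^4 + 24.298*s^3 + 31.6347*s^2 + 16.6251*s + 1.7388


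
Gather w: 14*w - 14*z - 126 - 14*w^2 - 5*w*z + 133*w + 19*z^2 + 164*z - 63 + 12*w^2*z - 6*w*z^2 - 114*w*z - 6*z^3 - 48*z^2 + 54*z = w^2*(12*z - 14) + w*(-6*z^2 - 119*z + 147) - 6*z^3 - 29*z^2 + 204*z - 189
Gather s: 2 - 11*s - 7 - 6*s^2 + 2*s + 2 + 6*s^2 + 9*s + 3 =0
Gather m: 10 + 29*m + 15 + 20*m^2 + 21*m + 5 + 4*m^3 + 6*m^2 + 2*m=4*m^3 + 26*m^2 + 52*m + 30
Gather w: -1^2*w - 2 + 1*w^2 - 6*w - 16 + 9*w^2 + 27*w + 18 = 10*w^2 + 20*w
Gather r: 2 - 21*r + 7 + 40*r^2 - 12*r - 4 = 40*r^2 - 33*r + 5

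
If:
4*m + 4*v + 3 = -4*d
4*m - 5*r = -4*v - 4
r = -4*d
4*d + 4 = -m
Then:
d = -1/16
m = -15/4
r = 1/4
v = 49/16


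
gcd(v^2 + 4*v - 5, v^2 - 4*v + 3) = v - 1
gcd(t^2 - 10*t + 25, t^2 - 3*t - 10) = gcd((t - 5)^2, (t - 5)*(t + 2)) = t - 5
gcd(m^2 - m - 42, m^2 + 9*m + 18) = m + 6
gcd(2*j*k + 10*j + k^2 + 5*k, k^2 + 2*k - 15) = k + 5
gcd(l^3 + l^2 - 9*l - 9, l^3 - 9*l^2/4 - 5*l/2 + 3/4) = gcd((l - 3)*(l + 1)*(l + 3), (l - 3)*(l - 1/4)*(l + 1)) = l^2 - 2*l - 3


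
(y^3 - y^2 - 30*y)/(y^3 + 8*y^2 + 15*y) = (y - 6)/(y + 3)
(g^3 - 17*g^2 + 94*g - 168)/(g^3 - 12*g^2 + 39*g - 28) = (g - 6)/(g - 1)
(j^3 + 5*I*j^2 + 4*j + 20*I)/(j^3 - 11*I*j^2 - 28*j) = (j^3 + 5*I*j^2 + 4*j + 20*I)/(j*(j^2 - 11*I*j - 28))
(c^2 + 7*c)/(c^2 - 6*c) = (c + 7)/(c - 6)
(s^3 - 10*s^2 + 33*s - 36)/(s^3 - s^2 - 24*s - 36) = (-s^3 + 10*s^2 - 33*s + 36)/(-s^3 + s^2 + 24*s + 36)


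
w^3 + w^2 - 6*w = w*(w - 2)*(w + 3)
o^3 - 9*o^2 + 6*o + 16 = (o - 8)*(o - 2)*(o + 1)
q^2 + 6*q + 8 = (q + 2)*(q + 4)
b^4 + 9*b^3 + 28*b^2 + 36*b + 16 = (b + 1)*(b + 2)^2*(b + 4)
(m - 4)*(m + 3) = m^2 - m - 12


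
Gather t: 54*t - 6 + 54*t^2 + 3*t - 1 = 54*t^2 + 57*t - 7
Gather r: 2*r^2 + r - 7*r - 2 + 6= 2*r^2 - 6*r + 4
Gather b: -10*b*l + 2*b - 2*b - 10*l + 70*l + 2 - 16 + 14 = -10*b*l + 60*l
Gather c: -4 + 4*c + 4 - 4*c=0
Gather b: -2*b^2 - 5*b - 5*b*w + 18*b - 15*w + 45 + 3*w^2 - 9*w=-2*b^2 + b*(13 - 5*w) + 3*w^2 - 24*w + 45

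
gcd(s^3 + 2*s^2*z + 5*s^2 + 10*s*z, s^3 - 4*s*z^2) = s^2 + 2*s*z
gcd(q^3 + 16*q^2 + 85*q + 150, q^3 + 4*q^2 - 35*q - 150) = q^2 + 10*q + 25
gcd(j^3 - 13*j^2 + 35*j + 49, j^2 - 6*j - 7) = j^2 - 6*j - 7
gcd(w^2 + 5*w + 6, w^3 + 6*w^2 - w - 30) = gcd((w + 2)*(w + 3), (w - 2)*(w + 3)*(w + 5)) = w + 3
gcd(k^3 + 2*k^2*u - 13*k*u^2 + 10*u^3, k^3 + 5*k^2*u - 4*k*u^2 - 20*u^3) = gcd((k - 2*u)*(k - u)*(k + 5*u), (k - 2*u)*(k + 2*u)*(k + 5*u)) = -k^2 - 3*k*u + 10*u^2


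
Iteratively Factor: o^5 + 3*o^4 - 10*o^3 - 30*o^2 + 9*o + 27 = (o + 3)*(o^4 - 10*o^2 + 9) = (o + 3)^2*(o^3 - 3*o^2 - o + 3) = (o - 3)*(o + 3)^2*(o^2 - 1) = (o - 3)*(o + 1)*(o + 3)^2*(o - 1)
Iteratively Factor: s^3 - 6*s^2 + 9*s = (s - 3)*(s^2 - 3*s) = (s - 3)^2*(s)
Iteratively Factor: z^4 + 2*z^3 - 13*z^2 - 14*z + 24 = (z + 4)*(z^3 - 2*z^2 - 5*z + 6) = (z + 2)*(z + 4)*(z^2 - 4*z + 3) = (z - 3)*(z + 2)*(z + 4)*(z - 1)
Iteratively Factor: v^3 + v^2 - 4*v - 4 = (v - 2)*(v^2 + 3*v + 2) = (v - 2)*(v + 2)*(v + 1)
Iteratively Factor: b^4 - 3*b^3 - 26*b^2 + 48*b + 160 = (b + 2)*(b^3 - 5*b^2 - 16*b + 80) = (b - 5)*(b + 2)*(b^2 - 16) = (b - 5)*(b - 4)*(b + 2)*(b + 4)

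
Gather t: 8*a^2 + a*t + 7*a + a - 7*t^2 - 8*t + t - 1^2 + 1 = 8*a^2 + 8*a - 7*t^2 + t*(a - 7)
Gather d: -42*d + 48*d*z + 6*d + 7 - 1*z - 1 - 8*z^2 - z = d*(48*z - 36) - 8*z^2 - 2*z + 6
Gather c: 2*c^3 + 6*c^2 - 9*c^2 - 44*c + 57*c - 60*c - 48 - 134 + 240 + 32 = 2*c^3 - 3*c^2 - 47*c + 90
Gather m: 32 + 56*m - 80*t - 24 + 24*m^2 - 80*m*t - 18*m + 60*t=24*m^2 + m*(38 - 80*t) - 20*t + 8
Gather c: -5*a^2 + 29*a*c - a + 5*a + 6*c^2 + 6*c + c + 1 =-5*a^2 + 4*a + 6*c^2 + c*(29*a + 7) + 1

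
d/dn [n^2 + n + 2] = 2*n + 1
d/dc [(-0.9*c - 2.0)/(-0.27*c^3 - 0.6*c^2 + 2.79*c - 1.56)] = (-0.486*c^3 - 2.16*c^2 - 2.4*c + 6.984)/(0.0729*c^6 + 0.324*c^5 - 1.1466*c^4 - 2.5056*c^3 + 9.6561*c^2 - 8.7048*c + 2.4336)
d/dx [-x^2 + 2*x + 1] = 2 - 2*x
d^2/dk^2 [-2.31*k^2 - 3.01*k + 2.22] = -4.62000000000000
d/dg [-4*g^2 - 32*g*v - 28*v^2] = -8*g - 32*v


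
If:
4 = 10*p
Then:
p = 2/5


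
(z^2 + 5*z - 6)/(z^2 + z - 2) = (z + 6)/(z + 2)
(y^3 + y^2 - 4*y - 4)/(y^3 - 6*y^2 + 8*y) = (y^2 + 3*y + 2)/(y*(y - 4))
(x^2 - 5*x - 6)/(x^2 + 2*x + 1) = (x - 6)/(x + 1)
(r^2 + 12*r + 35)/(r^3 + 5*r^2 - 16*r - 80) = (r + 7)/(r^2 - 16)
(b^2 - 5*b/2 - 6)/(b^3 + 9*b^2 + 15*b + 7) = (b^2 - 5*b/2 - 6)/(b^3 + 9*b^2 + 15*b + 7)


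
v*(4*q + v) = 4*q*v + v^2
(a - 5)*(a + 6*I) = a^2 - 5*a + 6*I*a - 30*I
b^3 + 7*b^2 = b^2*(b + 7)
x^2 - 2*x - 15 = (x - 5)*(x + 3)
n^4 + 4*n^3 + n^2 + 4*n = n*(n + 4)*(n - I)*(n + I)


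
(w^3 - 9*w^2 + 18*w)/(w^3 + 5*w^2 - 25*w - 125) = w*(w^2 - 9*w + 18)/(w^3 + 5*w^2 - 25*w - 125)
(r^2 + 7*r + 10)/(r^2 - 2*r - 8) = (r + 5)/(r - 4)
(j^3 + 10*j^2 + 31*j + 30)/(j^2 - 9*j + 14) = (j^3 + 10*j^2 + 31*j + 30)/(j^2 - 9*j + 14)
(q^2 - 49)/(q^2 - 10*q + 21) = (q + 7)/(q - 3)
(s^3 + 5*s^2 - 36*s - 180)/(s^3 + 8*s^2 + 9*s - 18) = (s^2 - s - 30)/(s^2 + 2*s - 3)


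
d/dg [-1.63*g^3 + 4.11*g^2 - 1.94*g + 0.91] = -4.89*g^2 + 8.22*g - 1.94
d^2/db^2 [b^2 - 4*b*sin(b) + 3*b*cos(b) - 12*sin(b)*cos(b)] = 4*b*sin(b) - 3*b*cos(b) - 6*sin(b) + 24*sin(2*b) - 8*cos(b) + 2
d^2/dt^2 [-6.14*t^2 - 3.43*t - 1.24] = -12.2800000000000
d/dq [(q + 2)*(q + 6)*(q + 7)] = 3*q^2 + 30*q + 68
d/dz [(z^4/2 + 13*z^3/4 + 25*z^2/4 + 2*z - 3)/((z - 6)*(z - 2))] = z*(4*z^4 - 35*z^3 - 112*z^2 + 260*z + 624)/(4*(z^4 - 16*z^3 + 88*z^2 - 192*z + 144))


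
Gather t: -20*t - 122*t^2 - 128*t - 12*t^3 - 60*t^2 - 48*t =-12*t^3 - 182*t^2 - 196*t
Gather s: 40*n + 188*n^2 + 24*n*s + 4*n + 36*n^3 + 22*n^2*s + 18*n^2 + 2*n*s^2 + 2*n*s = 36*n^3 + 206*n^2 + 2*n*s^2 + 44*n + s*(22*n^2 + 26*n)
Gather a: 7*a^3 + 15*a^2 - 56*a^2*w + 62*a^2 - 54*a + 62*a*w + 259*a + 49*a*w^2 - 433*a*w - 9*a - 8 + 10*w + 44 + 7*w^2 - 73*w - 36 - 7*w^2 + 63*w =7*a^3 + a^2*(77 - 56*w) + a*(49*w^2 - 371*w + 196)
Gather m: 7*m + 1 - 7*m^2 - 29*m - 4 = -7*m^2 - 22*m - 3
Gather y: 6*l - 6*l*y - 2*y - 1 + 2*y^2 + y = 6*l + 2*y^2 + y*(-6*l - 1) - 1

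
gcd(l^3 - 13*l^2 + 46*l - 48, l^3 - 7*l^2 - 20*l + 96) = l^2 - 11*l + 24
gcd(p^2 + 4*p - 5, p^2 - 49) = 1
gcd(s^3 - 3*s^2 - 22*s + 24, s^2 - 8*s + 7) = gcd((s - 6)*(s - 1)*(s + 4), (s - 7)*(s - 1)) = s - 1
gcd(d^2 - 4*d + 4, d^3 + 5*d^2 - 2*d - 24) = d - 2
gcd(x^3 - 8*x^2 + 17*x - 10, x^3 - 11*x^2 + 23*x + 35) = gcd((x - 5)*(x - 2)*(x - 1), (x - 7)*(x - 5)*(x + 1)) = x - 5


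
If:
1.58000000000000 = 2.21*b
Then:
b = 0.71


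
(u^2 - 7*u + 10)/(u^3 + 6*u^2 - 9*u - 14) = (u - 5)/(u^2 + 8*u + 7)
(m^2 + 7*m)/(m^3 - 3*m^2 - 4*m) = (m + 7)/(m^2 - 3*m - 4)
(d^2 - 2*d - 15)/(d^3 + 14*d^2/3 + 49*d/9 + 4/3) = 9*(d - 5)/(9*d^2 + 15*d + 4)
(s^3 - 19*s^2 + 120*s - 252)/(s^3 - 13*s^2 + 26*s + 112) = (s^2 - 12*s + 36)/(s^2 - 6*s - 16)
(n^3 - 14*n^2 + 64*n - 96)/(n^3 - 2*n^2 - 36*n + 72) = (n^2 - 8*n + 16)/(n^2 + 4*n - 12)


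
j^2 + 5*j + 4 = (j + 1)*(j + 4)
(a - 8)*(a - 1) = a^2 - 9*a + 8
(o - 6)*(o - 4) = o^2 - 10*o + 24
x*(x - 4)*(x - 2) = x^3 - 6*x^2 + 8*x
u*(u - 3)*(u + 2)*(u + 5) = u^4 + 4*u^3 - 11*u^2 - 30*u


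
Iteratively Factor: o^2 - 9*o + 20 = (o - 4)*(o - 5)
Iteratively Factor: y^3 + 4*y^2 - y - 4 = (y + 1)*(y^2 + 3*y - 4) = (y - 1)*(y + 1)*(y + 4)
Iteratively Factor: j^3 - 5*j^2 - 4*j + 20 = (j - 5)*(j^2 - 4) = (j - 5)*(j + 2)*(j - 2)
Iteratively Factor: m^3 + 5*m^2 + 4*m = (m + 4)*(m^2 + m) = (m + 1)*(m + 4)*(m)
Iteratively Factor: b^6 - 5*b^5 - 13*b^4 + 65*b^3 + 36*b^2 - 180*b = (b - 2)*(b^5 - 3*b^4 - 19*b^3 + 27*b^2 + 90*b) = (b - 2)*(b + 3)*(b^4 - 6*b^3 - b^2 + 30*b) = (b - 5)*(b - 2)*(b + 3)*(b^3 - b^2 - 6*b) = (b - 5)*(b - 2)*(b + 2)*(b + 3)*(b^2 - 3*b) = (b - 5)*(b - 3)*(b - 2)*(b + 2)*(b + 3)*(b)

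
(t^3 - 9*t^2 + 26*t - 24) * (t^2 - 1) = t^5 - 9*t^4 + 25*t^3 - 15*t^2 - 26*t + 24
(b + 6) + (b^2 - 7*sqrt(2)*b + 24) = b^2 - 7*sqrt(2)*b + b + 30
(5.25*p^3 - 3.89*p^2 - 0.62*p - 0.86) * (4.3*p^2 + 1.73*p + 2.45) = 22.575*p^5 - 7.6445*p^4 + 3.4668*p^3 - 14.3011*p^2 - 3.0068*p - 2.107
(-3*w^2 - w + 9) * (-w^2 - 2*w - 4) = 3*w^4 + 7*w^3 + 5*w^2 - 14*w - 36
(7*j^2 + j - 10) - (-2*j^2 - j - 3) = 9*j^2 + 2*j - 7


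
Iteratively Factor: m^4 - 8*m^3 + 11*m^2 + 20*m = (m - 4)*(m^3 - 4*m^2 - 5*m) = (m - 5)*(m - 4)*(m^2 + m) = m*(m - 5)*(m - 4)*(m + 1)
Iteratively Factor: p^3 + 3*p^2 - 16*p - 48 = (p + 4)*(p^2 - p - 12) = (p + 3)*(p + 4)*(p - 4)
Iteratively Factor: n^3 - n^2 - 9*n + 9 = (n - 3)*(n^2 + 2*n - 3) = (n - 3)*(n - 1)*(n + 3)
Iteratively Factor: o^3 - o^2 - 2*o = (o - 2)*(o^2 + o) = (o - 2)*(o + 1)*(o)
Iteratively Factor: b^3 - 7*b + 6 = (b + 3)*(b^2 - 3*b + 2) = (b - 2)*(b + 3)*(b - 1)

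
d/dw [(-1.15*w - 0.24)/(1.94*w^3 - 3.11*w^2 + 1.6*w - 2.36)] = (4.462*w^3 - 2.1797*w^2 - 1.4928*w + 3.098)/(3.7636*w^6 - 12.0668*w^5 + 15.8801*w^4 - 19.1088*w^3 + 17.2392*w^2 - 7.552*w + 5.5696)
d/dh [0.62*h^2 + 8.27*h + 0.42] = 1.24*h + 8.27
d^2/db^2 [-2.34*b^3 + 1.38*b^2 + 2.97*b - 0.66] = 2.76 - 14.04*b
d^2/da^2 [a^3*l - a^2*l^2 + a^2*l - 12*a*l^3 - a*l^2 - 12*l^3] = 2*l*(3*a - l + 1)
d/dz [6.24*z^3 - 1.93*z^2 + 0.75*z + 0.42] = 18.72*z^2 - 3.86*z + 0.75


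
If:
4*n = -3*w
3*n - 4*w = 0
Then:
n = 0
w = 0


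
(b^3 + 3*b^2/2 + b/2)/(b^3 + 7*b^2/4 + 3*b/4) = 2*(2*b + 1)/(4*b + 3)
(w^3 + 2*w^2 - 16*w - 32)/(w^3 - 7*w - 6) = (w^2 - 16)/(w^2 - 2*w - 3)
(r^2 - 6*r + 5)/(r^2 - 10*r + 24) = (r^2 - 6*r + 5)/(r^2 - 10*r + 24)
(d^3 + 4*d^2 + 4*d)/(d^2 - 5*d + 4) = d*(d^2 + 4*d + 4)/(d^2 - 5*d + 4)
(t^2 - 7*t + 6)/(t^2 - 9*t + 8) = (t - 6)/(t - 8)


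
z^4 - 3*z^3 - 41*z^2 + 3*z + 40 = (z - 8)*(z - 1)*(z + 1)*(z + 5)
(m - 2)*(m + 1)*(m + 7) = m^3 + 6*m^2 - 9*m - 14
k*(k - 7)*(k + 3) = k^3 - 4*k^2 - 21*k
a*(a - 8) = a^2 - 8*a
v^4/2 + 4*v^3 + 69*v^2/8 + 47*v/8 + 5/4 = (v/2 + 1)*(v + 1/2)^2*(v + 5)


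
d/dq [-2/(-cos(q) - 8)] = 2*sin(q)/(cos(q) + 8)^2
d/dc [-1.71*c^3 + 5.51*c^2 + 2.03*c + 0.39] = -5.13*c^2 + 11.02*c + 2.03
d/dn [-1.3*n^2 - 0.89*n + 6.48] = -2.6*n - 0.89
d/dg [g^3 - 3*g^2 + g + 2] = 3*g^2 - 6*g + 1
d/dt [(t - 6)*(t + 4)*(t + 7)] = 3*t^2 + 10*t - 38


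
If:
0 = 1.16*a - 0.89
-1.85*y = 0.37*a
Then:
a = 0.77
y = -0.15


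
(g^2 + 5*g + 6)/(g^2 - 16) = (g^2 + 5*g + 6)/(g^2 - 16)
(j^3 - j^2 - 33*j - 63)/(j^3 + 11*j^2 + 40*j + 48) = (j^2 - 4*j - 21)/(j^2 + 8*j + 16)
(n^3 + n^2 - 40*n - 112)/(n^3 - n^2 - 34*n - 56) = (n + 4)/(n + 2)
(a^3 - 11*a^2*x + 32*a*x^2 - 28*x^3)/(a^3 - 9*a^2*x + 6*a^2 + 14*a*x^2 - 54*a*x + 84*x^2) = (a - 2*x)/(a + 6)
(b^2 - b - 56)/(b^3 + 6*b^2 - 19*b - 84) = (b - 8)/(b^2 - b - 12)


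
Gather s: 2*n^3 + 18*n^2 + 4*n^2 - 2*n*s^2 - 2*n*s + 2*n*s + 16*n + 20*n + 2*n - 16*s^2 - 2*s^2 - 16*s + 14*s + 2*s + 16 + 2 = 2*n^3 + 22*n^2 + 38*n + s^2*(-2*n - 18) + 18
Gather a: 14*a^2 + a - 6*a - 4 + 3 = 14*a^2 - 5*a - 1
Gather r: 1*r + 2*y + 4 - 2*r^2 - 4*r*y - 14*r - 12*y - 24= -2*r^2 + r*(-4*y - 13) - 10*y - 20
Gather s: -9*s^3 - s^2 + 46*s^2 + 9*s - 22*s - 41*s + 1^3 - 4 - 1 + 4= -9*s^3 + 45*s^2 - 54*s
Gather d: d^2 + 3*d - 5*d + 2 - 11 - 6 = d^2 - 2*d - 15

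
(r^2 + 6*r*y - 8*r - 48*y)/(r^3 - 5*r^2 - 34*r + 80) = (r + 6*y)/(r^2 + 3*r - 10)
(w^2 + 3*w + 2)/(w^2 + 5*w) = (w^2 + 3*w + 2)/(w*(w + 5))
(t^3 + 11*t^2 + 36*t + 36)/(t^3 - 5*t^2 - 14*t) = (t^2 + 9*t + 18)/(t*(t - 7))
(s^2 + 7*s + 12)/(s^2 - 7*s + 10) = (s^2 + 7*s + 12)/(s^2 - 7*s + 10)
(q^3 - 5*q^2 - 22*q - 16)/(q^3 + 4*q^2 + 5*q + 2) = (q - 8)/(q + 1)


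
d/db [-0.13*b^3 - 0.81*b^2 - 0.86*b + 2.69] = -0.39*b^2 - 1.62*b - 0.86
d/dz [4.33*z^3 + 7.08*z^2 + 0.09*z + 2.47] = 12.99*z^2 + 14.16*z + 0.09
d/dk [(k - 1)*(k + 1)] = 2*k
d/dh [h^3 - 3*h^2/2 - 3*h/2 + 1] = 3*h^2 - 3*h - 3/2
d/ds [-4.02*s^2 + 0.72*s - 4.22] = 0.72 - 8.04*s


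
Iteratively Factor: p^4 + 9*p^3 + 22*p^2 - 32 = (p + 4)*(p^3 + 5*p^2 + 2*p - 8) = (p + 4)^2*(p^2 + p - 2) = (p + 2)*(p + 4)^2*(p - 1)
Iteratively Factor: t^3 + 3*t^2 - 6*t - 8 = (t + 1)*(t^2 + 2*t - 8) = (t - 2)*(t + 1)*(t + 4)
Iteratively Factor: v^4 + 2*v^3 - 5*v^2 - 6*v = (v + 3)*(v^3 - v^2 - 2*v) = v*(v + 3)*(v^2 - v - 2) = v*(v + 1)*(v + 3)*(v - 2)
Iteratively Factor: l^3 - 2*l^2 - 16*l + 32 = (l - 2)*(l^2 - 16) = (l - 4)*(l - 2)*(l + 4)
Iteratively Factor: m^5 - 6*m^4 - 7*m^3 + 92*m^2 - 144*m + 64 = (m - 4)*(m^4 - 2*m^3 - 15*m^2 + 32*m - 16) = (m - 4)*(m - 1)*(m^3 - m^2 - 16*m + 16) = (m - 4)^2*(m - 1)*(m^2 + 3*m - 4) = (m - 4)^2*(m - 1)^2*(m + 4)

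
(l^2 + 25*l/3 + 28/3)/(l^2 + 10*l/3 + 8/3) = (l + 7)/(l + 2)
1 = 1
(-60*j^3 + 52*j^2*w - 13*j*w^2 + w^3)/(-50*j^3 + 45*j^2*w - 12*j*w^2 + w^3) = (-6*j + w)/(-5*j + w)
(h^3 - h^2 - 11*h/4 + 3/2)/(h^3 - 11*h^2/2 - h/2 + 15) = (h - 1/2)/(h - 5)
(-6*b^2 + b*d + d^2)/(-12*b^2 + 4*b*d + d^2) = (3*b + d)/(6*b + d)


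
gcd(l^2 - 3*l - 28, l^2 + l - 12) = l + 4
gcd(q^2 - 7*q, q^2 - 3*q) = q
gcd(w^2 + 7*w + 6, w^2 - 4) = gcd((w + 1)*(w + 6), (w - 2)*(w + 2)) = 1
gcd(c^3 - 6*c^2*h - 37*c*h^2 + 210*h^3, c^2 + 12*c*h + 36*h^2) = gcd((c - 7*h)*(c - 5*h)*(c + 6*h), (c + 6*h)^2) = c + 6*h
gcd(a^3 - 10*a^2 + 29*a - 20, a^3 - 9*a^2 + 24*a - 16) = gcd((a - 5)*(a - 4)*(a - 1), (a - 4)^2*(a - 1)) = a^2 - 5*a + 4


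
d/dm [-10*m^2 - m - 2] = -20*m - 1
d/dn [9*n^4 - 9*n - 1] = 36*n^3 - 9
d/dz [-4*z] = -4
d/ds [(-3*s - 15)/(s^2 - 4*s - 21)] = 3*(-s^2 + 4*s + 2*(s - 2)*(s + 5) + 21)/(-s^2 + 4*s + 21)^2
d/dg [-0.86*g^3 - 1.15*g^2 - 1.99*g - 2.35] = -2.58*g^2 - 2.3*g - 1.99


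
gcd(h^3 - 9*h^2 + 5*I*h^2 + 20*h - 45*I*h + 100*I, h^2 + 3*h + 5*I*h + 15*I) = h + 5*I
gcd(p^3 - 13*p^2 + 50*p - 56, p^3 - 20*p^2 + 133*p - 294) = p - 7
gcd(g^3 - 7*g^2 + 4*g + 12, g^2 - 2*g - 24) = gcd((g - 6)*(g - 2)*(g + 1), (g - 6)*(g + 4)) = g - 6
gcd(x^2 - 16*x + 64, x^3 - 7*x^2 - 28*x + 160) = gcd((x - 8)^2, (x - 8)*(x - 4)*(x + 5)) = x - 8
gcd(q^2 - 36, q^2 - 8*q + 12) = q - 6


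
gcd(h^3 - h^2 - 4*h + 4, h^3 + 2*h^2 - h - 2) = h^2 + h - 2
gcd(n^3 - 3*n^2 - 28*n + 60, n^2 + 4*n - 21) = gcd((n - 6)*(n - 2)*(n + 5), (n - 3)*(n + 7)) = 1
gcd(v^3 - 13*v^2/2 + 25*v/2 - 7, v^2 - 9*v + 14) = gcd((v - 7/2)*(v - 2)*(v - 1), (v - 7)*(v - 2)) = v - 2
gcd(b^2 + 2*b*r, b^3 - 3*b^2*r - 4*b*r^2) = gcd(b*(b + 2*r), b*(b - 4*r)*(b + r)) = b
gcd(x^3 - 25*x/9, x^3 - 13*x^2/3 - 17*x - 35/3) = x + 5/3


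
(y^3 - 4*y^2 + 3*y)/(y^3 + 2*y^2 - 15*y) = (y - 1)/(y + 5)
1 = 1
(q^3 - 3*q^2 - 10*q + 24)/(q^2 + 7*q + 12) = (q^2 - 6*q + 8)/(q + 4)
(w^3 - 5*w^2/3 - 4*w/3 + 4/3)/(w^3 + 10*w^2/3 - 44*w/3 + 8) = (w + 1)/(w + 6)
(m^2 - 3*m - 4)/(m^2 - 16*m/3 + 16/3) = 3*(m + 1)/(3*m - 4)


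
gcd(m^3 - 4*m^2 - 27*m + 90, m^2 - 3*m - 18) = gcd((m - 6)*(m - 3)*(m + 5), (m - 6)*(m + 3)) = m - 6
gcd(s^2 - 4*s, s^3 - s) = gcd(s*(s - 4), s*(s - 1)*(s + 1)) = s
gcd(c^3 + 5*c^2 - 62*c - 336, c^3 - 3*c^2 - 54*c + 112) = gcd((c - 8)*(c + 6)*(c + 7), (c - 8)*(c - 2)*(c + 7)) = c^2 - c - 56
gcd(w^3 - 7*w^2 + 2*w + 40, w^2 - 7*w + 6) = 1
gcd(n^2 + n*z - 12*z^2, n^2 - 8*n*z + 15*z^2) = -n + 3*z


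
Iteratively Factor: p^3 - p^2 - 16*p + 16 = (p - 4)*(p^2 + 3*p - 4) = (p - 4)*(p - 1)*(p + 4)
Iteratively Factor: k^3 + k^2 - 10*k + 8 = (k - 2)*(k^2 + 3*k - 4) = (k - 2)*(k - 1)*(k + 4)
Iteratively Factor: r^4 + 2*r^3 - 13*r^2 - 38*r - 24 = (r + 2)*(r^3 - 13*r - 12) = (r - 4)*(r + 2)*(r^2 + 4*r + 3) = (r - 4)*(r + 1)*(r + 2)*(r + 3)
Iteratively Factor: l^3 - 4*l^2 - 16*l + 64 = (l + 4)*(l^2 - 8*l + 16) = (l - 4)*(l + 4)*(l - 4)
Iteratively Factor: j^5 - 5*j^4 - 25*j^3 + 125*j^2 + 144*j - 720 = (j - 3)*(j^4 - 2*j^3 - 31*j^2 + 32*j + 240) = (j - 3)*(j + 3)*(j^3 - 5*j^2 - 16*j + 80) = (j - 5)*(j - 3)*(j + 3)*(j^2 - 16) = (j - 5)*(j - 4)*(j - 3)*(j + 3)*(j + 4)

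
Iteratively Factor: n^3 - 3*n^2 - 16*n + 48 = (n + 4)*(n^2 - 7*n + 12) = (n - 4)*(n + 4)*(n - 3)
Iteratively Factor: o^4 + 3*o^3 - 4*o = (o - 1)*(o^3 + 4*o^2 + 4*o) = (o - 1)*(o + 2)*(o^2 + 2*o) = o*(o - 1)*(o + 2)*(o + 2)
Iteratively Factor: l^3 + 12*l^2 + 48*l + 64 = (l + 4)*(l^2 + 8*l + 16) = (l + 4)^2*(l + 4)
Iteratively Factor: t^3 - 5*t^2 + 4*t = (t - 4)*(t^2 - t) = (t - 4)*(t - 1)*(t)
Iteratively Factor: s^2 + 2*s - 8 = (s + 4)*(s - 2)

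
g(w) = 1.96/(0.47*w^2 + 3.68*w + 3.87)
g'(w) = 1.96*(-0.94*w - 3.68)/(0.47*w^2 + 3.68*w + 3.87)^2 = (-1.8424*w - 7.2128)/(0.47*w^2 + 3.68*w + 3.87)^2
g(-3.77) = -0.59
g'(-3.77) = -0.02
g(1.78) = 0.16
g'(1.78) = -0.07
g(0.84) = 0.27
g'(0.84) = -0.16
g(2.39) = 0.13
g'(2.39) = -0.05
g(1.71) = 0.17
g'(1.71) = -0.08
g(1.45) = 0.19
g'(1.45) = -0.10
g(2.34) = 0.13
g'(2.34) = -0.05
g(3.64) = 0.08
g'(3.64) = -0.03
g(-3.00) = -0.67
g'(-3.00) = -0.20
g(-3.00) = -0.67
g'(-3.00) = -0.20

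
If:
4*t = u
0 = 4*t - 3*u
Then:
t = 0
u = 0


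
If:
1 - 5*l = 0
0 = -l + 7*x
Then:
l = 1/5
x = 1/35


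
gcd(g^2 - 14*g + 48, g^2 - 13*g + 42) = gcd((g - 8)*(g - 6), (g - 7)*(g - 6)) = g - 6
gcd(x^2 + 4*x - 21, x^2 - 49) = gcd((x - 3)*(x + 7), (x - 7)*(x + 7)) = x + 7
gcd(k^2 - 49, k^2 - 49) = k^2 - 49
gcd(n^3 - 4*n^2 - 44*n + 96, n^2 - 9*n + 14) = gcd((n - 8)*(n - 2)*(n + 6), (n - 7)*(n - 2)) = n - 2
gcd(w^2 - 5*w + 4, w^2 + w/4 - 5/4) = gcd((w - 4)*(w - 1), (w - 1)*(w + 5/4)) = w - 1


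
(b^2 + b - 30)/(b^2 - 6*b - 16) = (-b^2 - b + 30)/(-b^2 + 6*b + 16)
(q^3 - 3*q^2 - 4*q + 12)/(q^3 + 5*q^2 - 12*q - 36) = (q - 2)/(q + 6)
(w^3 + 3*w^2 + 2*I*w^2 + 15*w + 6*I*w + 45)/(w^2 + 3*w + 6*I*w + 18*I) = (w^2 + 2*I*w + 15)/(w + 6*I)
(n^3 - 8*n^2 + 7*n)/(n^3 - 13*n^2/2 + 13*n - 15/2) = 2*n*(n - 7)/(2*n^2 - 11*n + 15)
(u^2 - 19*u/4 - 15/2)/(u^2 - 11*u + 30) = (u + 5/4)/(u - 5)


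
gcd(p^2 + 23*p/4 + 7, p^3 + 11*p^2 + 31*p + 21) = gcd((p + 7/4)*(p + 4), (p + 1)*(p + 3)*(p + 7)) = 1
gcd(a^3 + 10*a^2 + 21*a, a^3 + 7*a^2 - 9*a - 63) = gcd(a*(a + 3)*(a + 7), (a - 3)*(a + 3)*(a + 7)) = a^2 + 10*a + 21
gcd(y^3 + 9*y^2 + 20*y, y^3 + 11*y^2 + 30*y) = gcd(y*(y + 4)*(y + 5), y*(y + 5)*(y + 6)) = y^2 + 5*y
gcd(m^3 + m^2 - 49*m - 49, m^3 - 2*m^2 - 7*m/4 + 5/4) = m + 1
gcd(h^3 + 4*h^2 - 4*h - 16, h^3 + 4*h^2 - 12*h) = h - 2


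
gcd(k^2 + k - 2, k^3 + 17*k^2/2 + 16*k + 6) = k + 2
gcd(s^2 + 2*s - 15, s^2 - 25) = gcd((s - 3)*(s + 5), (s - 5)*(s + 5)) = s + 5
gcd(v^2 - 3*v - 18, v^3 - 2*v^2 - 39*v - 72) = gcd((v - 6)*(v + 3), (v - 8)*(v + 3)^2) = v + 3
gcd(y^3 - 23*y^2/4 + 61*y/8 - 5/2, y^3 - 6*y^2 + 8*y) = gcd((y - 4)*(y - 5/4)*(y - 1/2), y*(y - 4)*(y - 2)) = y - 4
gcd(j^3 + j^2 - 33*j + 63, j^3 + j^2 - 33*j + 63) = j^3 + j^2 - 33*j + 63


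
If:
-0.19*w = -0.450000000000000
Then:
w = 2.37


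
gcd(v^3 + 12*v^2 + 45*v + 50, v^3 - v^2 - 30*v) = v + 5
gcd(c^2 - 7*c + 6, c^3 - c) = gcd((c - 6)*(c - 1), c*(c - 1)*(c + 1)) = c - 1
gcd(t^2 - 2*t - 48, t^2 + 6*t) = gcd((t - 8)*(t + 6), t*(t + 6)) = t + 6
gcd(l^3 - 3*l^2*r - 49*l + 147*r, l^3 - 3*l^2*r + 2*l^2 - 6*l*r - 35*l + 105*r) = -l^2 + 3*l*r - 7*l + 21*r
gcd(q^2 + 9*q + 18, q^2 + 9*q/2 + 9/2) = q + 3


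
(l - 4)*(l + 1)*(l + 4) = l^3 + l^2 - 16*l - 16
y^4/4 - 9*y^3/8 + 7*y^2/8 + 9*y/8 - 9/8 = (y/4 + 1/4)*(y - 3)*(y - 3/2)*(y - 1)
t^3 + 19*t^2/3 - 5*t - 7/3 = (t - 1)*(t + 1/3)*(t + 7)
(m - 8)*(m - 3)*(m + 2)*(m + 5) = m^4 - 4*m^3 - 43*m^2 + 58*m + 240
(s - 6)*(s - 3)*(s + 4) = s^3 - 5*s^2 - 18*s + 72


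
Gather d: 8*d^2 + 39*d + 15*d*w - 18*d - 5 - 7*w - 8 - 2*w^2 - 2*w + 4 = 8*d^2 + d*(15*w + 21) - 2*w^2 - 9*w - 9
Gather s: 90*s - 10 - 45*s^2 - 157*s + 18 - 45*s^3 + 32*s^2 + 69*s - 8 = -45*s^3 - 13*s^2 + 2*s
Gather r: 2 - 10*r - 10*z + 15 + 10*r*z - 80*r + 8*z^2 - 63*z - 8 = r*(10*z - 90) + 8*z^2 - 73*z + 9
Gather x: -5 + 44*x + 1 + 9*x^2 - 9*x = 9*x^2 + 35*x - 4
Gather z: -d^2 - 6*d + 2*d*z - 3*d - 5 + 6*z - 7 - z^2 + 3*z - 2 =-d^2 - 9*d - z^2 + z*(2*d + 9) - 14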